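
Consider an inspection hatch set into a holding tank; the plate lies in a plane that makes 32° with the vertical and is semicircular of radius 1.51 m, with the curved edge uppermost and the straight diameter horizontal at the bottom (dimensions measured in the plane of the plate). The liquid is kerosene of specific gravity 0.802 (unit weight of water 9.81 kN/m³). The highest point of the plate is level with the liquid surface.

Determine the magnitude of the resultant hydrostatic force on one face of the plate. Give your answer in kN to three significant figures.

γ = 0.802 × 9.81 = 7.86762 kN/m³.
The plate makes 32° with the vertical, i.e. θ = 90° − 32° = 58° to the horizontal. Measuring y along the incline from the free-surface line, vertical depth h = y·sinθ with sinθ = 0.848048.
The centroid lies 4r/(3π) = 0.640864 m above the diameter, so r − 4r/(3π) = 1.51 − 0.640864 = 0.869136 m below the topmost point, so y_c = 0.869136 m and h_c = 0.869136 × 0.848048 = 0.737069 m.
A = πr²/2 = π × 1.51²/2 = 3.58157 m².
Resultant F = γ·h_c·A = 7.86762 × 0.737069 × 3.58157 = 20.7694 kN.

F ≈ 20.8 kN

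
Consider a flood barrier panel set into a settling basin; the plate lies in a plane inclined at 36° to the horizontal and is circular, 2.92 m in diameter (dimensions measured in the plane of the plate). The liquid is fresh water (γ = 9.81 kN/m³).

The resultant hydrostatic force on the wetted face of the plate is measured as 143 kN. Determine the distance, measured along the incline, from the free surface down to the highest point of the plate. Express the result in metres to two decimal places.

γ = 9.81 kN/m³.
A = π(1.46)² = 6.69662 m².
From F = γ·h_c·A, the centroid depth is h_c = 143/(9.81 × 6.69662) = 2.17676 m.
Let θ = 36° be the plate's angle to the horizontal; measure y along the incline from where the plane meets the free surface. Vertical depth h = y·sinθ with sinθ = 0.587785.
Along the incline, y_c = h_c/sinθ = 2.17676/0.587785 = 3.70333 m.
The centroid is at the centre, 1.46 m below the top of the plate, so the highest point sits at y_top = 3.70333 − 1.46 = 2.24333 m along the incline.

y_top ≈ 2.24 m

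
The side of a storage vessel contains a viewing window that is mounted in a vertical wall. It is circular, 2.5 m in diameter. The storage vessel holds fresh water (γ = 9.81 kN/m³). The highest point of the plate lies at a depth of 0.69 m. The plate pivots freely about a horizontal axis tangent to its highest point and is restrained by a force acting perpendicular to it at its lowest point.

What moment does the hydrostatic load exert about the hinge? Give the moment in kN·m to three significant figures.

M ≈ 136 kN·m

γ = 9.81 kN/m³.
The centroid is at the centre, 1.25 m below the top of the plate, so the centroid depth is h_c = 0.69 + 1.25 = 1.94 m.
A = π(1.25)² = 4.90874 m².
Resultant F = γ·h_c·A = 9.81 × 1.94 × 4.90874 = 93.4202 kN.
I_c = πr⁴/4 = π × 1.25⁴/4 = 1.91748 m⁴.
Centre of pressure: y_p = y_c + I_c/(y_c·A) = 1.94 + 1.91748/(1.94 × 4.90874) = 1.94 + 0.201353 = 2.14135 m along the plane.
The resultant acts 1.25 + 0.201353 = 1.45135 m (along the plate) below the hinge at the top edge, so the moment about the hinge is M = F × 1.45135 = 93.4202 × 1.45135 = 135.585 kN·m.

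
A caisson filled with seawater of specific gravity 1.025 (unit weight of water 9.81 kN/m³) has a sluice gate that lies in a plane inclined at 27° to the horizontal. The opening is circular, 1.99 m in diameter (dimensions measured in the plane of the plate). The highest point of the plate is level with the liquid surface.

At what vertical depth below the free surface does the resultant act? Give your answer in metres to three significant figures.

h_p = 0.565 m

γ = 1.025 × 9.81 = 10.05525 kN/m³.
Let θ = 27° be the plate's angle to the horizontal; measure y along the incline from where the plane meets the free surface. Vertical depth h = y·sinθ with sinθ = 0.453990.
The centroid is at the centre, 0.995 m below the top of the plate, so y_c = 0.995 m and h_c = 0.995 × 0.453990 = 0.45172 m.
A = π(0.995)² = 3.11026 m².
Resultant F = γ·h_c·A = 10.05525 × 0.45172 × 3.11026 = 14.1273 kN.
I_c = πr⁴/4 = π × 0.995⁴/4 = 0.769808 m⁴.
Centre of pressure: y_p = y_c + I_c/(y_c·A) = 0.995 + 0.769808/(0.995 × 3.11026) = 0.995 + 0.24875 = 1.24375 m along the plane.
Vertically, h_p = y_p·sinθ = 1.24375 × 0.453990 = 0.56465 m.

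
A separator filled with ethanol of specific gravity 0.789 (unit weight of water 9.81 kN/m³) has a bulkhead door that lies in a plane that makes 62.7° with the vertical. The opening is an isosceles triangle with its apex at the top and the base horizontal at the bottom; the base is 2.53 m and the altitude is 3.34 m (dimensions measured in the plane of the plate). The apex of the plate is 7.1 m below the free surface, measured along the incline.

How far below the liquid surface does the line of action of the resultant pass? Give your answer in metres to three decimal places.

h_p = 4.308 m

γ = 0.789 × 9.81 = 7.74009 kN/m³.
The plate makes 62.7° with the vertical, i.e. θ = 90° − 62.7° = 27.3° to the horizontal. Measuring y along the incline from the free-surface line, vertical depth h = y·sinθ with sinθ = 0.458650.
With the apex up, the centroid sits 2h/3 = 2 × 3.34/3 = 2.22667 m below the apex, so y_c = 7.1 + 2.22667 = 9.32667 m and h_c = 9.32667 × 0.458650 = 4.27768 m.
A = ½ × 2.53 × 3.34 = 4.2251 m².
Resultant F = γ·h_c·A = 7.74009 × 4.27768 × 4.2251 = 139.891 kN.
I_c = b·h³/36 = 2.53 × 3.34³/36 = 2.61853 m⁴.
Centre of pressure: y_p = y_c + I_c/(y_c·A) = 9.32667 + 2.61853/(9.32667 × 4.2251) = 9.32667 + 0.0664498 = 9.39312 m along the plane.
Vertically, h_p = y_p·sinθ = 9.39312 × 0.458650 = 4.30815 m.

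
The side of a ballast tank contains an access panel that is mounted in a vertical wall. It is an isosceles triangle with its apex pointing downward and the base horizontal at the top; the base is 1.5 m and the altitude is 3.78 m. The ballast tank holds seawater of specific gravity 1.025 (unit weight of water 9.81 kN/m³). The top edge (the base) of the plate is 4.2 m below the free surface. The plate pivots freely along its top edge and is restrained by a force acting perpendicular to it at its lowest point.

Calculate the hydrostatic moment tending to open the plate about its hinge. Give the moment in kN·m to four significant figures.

M ≈ 218.7 kN·m

γ = 1.025 × 9.81 = 10.05525 kN/m³.
With the apex down, the centroid sits h/3 = 3.78/3 = 1.26 m below the base (the top edge), so the centroid depth is h_c = 4.2 + 1.26 = 5.46 m.
A = ½ × 1.5 × 3.78 = 2.835 m².
Resultant F = γ·h_c·A = 10.05525 × 5.46 × 2.835 = 155.646 kN.
I_c = b·h³/36 = 1.5 × 3.78³/36 = 2.25042 m⁴.
Centre of pressure: y_p = y_c + I_c/(y_c·A) = 5.46 + 2.25042/(5.46 × 2.835) = 5.46 + 0.145384 = 5.60538 m along the plane.
The resultant acts 1.26 + 0.145384 = 1.40538 m (along the plate) below the hinge at the top edge, so the moment about the hinge is M = F × 1.40538 = 155.646 × 1.40538 = 218.742 kN·m.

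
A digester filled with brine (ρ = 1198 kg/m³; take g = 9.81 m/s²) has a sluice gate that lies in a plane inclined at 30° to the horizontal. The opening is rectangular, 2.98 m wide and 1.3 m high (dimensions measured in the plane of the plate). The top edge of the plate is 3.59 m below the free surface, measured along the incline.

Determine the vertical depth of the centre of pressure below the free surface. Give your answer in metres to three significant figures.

γ = ρg = 1198 × 9.81 / 1000 = 11.75238 kN/m³.
Let θ = 30° be the plate's angle to the horizontal; measure y along the incline from where the plane meets the free surface. Vertical depth h = y·sinθ with sinθ = 0.500000.
The centroid lies 1.3/2 = 0.65 m below the top edge, so y_c = 3.59 + 0.65 = 4.24 m and h_c = 4.24 × 0.500000 = 2.12 m.
A = 2.98 × 1.3 = 3.874 m².
Resultant F = γ·h_c·A = 11.75238 × 2.12 × 3.874 = 96.5209 kN.
I_c = b·h³/12 = 2.98 × 1.3³/12 = 0.545588 m⁴.
Centre of pressure: y_p = y_c + I_c/(y_c·A) = 4.24 + 0.545588/(4.24 × 3.874) = 4.24 + 0.0332154 = 4.27322 m along the plane.
Vertically, h_p = y_p·sinθ = 4.27322 × 0.500000 = 2.13661 m.

h_p = 2.14 m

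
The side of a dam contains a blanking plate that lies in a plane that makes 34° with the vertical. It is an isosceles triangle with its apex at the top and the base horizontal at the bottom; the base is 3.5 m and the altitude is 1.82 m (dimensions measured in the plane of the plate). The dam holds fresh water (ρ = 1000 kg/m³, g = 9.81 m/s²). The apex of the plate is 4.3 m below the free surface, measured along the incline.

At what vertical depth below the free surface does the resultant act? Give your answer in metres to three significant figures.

h_p = 4.60 m

γ = ρg = 1000 × 9.81 = 9810 N/m³ = 9.81 kN/m³.
The plate makes 34° with the vertical, i.e. θ = 90° − 34° = 56° to the horizontal. Measuring y along the incline from the free-surface line, vertical depth h = y·sinθ with sinθ = 0.829038.
With the apex up, the centroid sits 2h/3 = 2 × 1.82/3 = 1.21333 m below the apex, so y_c = 4.3 + 1.21333 = 5.51333 m and h_c = 5.51333 × 0.829038 = 4.57076 m.
A = ½ × 3.5 × 1.82 = 3.185 m².
Resultant F = γ·h_c·A = 9.81 × 4.57076 × 3.185 = 142.813 kN.
I_c = b·h³/36 = 3.5 × 1.82³/36 = 0.586111 m⁴.
Centre of pressure: y_p = y_c + I_c/(y_c·A) = 5.51333 + 0.586111/(5.51333 × 3.185) = 5.51333 + 0.0333777 = 5.54671 m along the plane.
Vertically, h_p = y_p·sinθ = 5.54671 × 0.829038 = 4.59843 m.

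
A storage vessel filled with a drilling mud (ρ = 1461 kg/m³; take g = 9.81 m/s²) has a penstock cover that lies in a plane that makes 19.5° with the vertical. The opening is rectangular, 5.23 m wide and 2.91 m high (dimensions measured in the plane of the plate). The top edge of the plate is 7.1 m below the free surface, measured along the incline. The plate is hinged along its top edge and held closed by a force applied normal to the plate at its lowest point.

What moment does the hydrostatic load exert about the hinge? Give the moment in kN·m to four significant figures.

M ≈ 2705 kN·m

γ = ρg = 1461 × 9.81 / 1000 = 14.33241 kN/m³.
The plate makes 19.5° with the vertical, i.e. θ = 90° − 19.5° = 70.5° to the horizontal. Measuring y along the incline from the free-surface line, vertical depth h = y·sinθ with sinθ = 0.942641.
The centroid lies 2.91/2 = 1.455 m below the top edge, so y_c = 7.1 + 1.455 = 8.555 m and h_c = 8.555 × 0.942641 = 8.06429 m.
A = 5.23 × 2.91 = 15.2193 m².
Resultant F = γ·h_c·A = 14.33241 × 8.06429 × 15.2193 = 1759.06 kN.
I_c = b·h³/12 = 5.23 × 2.91³/12 = 10.7399 m⁴.
Centre of pressure: y_p = y_c + I_c/(y_c·A) = 8.555 + 10.7399/(8.555 × 15.2193) = 8.555 + 0.082487 = 8.63749 m along the plane.
The resultant acts 1.455 + 0.082487 = 1.53749 m (along the plate) below the hinge at the top edge, so the moment about the hinge is M = F × 1.53749 = 1759.06 × 1.53749 = 2704.54 kN·m.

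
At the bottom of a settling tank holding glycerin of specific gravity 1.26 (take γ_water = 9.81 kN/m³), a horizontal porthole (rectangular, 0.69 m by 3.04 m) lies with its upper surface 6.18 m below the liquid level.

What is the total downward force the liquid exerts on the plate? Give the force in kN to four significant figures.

γ = 1.26 × 9.81 = 12.3606 kN/m³.
The plate is horizontal, so pressure is uniform at p = γ·h = 12.3606 × 6.18 = 76.3885 kN/m².
A = 0.69 × 3.04 = 2.0976 m².
F = p·A = 76.3885 × 2.0976 = 160.233 kN.

F ≈ 160.2 kN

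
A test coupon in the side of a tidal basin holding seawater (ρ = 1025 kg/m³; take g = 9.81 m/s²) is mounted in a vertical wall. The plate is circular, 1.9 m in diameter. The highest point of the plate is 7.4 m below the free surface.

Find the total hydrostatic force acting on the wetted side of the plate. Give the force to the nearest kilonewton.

γ = ρg = 1025 × 9.81 / 1000 = 10.05525 kN/m³.
The centroid is at the centre, 0.95 m below the top of the plate, so the centroid depth is h_c = 7.4 + 0.95 = 8.35 m.
A = π(0.95)² = 2.83529 m².
Resultant F = γ·h_c·A = 10.05525 × 8.35 × 2.83529 = 238.055 kN.

F ≈ 238 kN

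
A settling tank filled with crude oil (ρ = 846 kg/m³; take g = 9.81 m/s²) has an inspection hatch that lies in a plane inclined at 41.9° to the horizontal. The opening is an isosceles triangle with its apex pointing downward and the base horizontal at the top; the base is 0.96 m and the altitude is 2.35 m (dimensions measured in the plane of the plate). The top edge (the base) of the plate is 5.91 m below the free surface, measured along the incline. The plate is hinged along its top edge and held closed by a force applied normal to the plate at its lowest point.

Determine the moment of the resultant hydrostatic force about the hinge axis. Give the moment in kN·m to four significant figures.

γ = ρg = 846 × 9.81 / 1000 = 8.29926 kN/m³.
Let θ = 41.9° be the plate's angle to the horizontal; measure y along the incline from where the plane meets the free surface. Vertical depth h = y·sinθ with sinθ = 0.667833.
With the apex down, the centroid sits h/3 = 2.35/3 = 0.783333 m below the base (the top edge), so y_c = 5.91 + 0.783333 = 6.69333 m and h_c = 6.69333 × 0.667833 = 4.47003 m.
A = ½ × 0.96 × 2.35 = 1.128 m².
Resultant F = γ·h_c·A = 8.29926 × 4.47003 × 1.128 = 41.8465 kN.
I_c = b·h³/36 = 0.96 × 2.35³/36 = 0.346077 m⁴.
Centre of pressure: y_p = y_c + I_c/(y_c·A) = 6.69333 + 0.346077/(6.69333 × 1.128) = 6.69333 + 0.0458376 = 6.73917 m along the plane.
The resultant acts 0.783333 + 0.0458376 = 0.829171 m (along the plate) below the hinge at the top edge, so the moment about the hinge is M = F × 0.829171 = 41.8465 × 0.829171 = 34.6979 kN·m.

M ≈ 34.70 kN·m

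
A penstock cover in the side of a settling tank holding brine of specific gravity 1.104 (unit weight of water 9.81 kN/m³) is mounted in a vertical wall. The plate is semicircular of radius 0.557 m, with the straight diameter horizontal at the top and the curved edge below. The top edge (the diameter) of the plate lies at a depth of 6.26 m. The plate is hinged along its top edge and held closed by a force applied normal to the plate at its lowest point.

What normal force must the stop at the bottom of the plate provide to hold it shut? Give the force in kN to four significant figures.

γ = 1.104 × 9.81 = 10.83024 kN/m³.
The centroid of a semicircle lies 4r/(3π) = 0.236398 m from the diameter, here below the top edge, so the centroid depth is h_c = 6.26 + 0.236398 = 6.4964 m.
A = πr²/2 = π × 0.557²/2 = 0.487338 m².
Resultant F = γ·h_c·A = 10.83024 × 6.4964 × 0.487338 = 34.2879 kN.
I_c = (π/8 − 8/(9π))·r⁴ = 0.109757 × 0.557⁴ = 0.0105646 m⁴.
Centre of pressure: y_p = y_c + I_c/(y_c·A) = 6.4964 + 0.0105646/(6.4964 × 0.487338) = 6.4964 + 0.00333695 = 6.49974 m along the plane.
The resultant acts 0.236398 + 0.00333695 = 0.239735 m (along the plate) below the hinge at the top edge, so the moment about the hinge is M = F × 0.239735 = 34.2879 × 0.239735 = 8.22001 kN·m.
A normal force at the bottom, 0.557 m from the hinge, must supply this moment: P = 8.22001/0.557 = 14.7576 kN.

P ≈ 14.76 kN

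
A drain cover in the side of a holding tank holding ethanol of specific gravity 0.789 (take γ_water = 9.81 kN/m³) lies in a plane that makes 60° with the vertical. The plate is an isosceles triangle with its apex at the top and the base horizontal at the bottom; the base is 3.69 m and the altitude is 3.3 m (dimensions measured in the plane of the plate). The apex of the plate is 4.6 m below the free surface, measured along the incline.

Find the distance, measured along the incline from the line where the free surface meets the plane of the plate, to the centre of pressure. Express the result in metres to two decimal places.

γ = 0.789 × 9.81 = 7.74009 kN/m³.
The plate makes 60° with the vertical, i.e. θ = 90° − 60° = 30° to the horizontal. Measuring y along the incline from the free-surface line, vertical depth h = y·sinθ with sinθ = 0.500000.
With the apex up, the centroid sits 2h/3 = 2 × 3.3/3 = 2.2 m below the apex, so y_c = 4.6 + 2.2 = 6.8 m and h_c = 6.8 × 0.500000 = 3.4 m.
A = ½ × 3.69 × 3.3 = 6.0885 m².
Resultant F = γ·h_c·A = 7.74009 × 3.4 × 6.0885 = 160.227 kN.
I_c = b·h³/36 = 3.69 × 3.3³/36 = 3.68354 m⁴.
Centre of pressure: y_p = y_c + I_c/(y_c·A) = 6.8 + 3.68354/(6.8 × 6.0885) = 6.8 + 0.0889705 = 6.88897 m along the plane.

y_p = 6.89 m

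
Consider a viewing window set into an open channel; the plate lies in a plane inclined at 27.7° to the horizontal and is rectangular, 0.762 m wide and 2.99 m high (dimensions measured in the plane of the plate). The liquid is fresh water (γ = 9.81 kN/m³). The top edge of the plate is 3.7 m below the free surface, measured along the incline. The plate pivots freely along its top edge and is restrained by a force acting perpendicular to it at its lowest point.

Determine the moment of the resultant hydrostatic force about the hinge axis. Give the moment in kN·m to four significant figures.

γ = 9.81 kN/m³.
Let θ = 27.7° be the plate's angle to the horizontal; measure y along the incline from where the plane meets the free surface. Vertical depth h = y·sinθ with sinθ = 0.464842.
The centroid lies 2.99/2 = 1.495 m below the top edge, so y_c = 3.7 + 1.495 = 5.195 m and h_c = 5.195 × 0.464842 = 2.41485 m.
A = 0.762 × 2.99 = 2.27838 m².
Resultant F = γ·h_c·A = 9.81 × 2.41485 × 2.27838 = 53.9741 kN.
I_c = b·h³/12 = 0.762 × 2.99³/12 = 1.69741 m⁴.
Centre of pressure: y_p = y_c + I_c/(y_c·A) = 5.195 + 1.69741/(5.195 × 2.27838) = 5.195 + 0.143409 = 5.33841 m along the plane.
The resultant acts 1.495 + 0.143409 = 1.63841 m (along the plate) below the hinge at the top edge, so the moment about the hinge is M = F × 1.63841 = 53.9741 × 1.63841 = 88.4317 kN·m.

M ≈ 88.43 kN·m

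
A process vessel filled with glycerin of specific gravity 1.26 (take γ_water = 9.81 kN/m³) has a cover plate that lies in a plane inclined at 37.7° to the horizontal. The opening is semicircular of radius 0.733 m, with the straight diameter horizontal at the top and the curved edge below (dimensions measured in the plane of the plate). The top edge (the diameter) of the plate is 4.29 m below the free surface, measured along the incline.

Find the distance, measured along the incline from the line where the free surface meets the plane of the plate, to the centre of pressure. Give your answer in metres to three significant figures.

γ = 1.26 × 9.81 = 12.3606 kN/m³.
Let θ = 37.7° be the plate's angle to the horizontal; measure y along the incline from where the plane meets the free surface. Vertical depth h = y·sinθ with sinθ = 0.611527.
The centroid of a semicircle lies 4r/(3π) = 0.311095 m from the diameter, here below the top edge, so y_c = 4.29 + 0.311095 = 4.60109 m and h_c = 4.60109 × 0.611527 = 2.81369 m.
A = πr²/2 = π × 0.733²/2 = 0.843972 m².
Resultant F = γ·h_c·A = 12.3606 × 2.81369 × 0.843972 = 29.3524 kN.
I_c = (π/8 − 8/(9π))·r⁴ = 0.109757 × 0.733⁴ = 0.0316846 m⁴.
Centre of pressure: y_p = y_c + I_c/(y_c·A) = 4.60109 + 0.0316846/(4.60109 × 0.843972) = 4.60109 + 0.00815942 = 4.60925 m along the plane.

y_p = 4.61 m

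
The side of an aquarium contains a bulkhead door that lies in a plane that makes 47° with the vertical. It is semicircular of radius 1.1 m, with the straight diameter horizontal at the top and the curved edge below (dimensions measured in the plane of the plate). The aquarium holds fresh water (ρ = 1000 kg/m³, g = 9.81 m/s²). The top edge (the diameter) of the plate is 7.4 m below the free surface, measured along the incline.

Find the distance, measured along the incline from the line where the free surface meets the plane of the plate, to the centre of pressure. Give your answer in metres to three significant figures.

γ = ρg = 1000 × 9.81 = 9810 N/m³ = 9.81 kN/m³.
The plate makes 47° with the vertical, i.e. θ = 90° − 47° = 43° to the horizontal. Measuring y along the incline from the free-surface line, vertical depth h = y·sinθ with sinθ = 0.681998.
The centroid of a semicircle lies 4r/(3π) = 0.466854 m from the diameter, here below the top edge, so y_c = 7.4 + 0.466854 = 7.86685 m and h_c = 7.86685 × 0.681998 = 5.36518 m.
A = πr²/2 = π × 1.1²/2 = 1.90066 m².
Resultant F = γ·h_c·A = 9.81 × 5.36518 × 1.90066 = 100.036 kN.
I_c = (π/8 − 8/(9π))·r⁴ = 0.109757 × 1.1⁴ = 0.160695 m⁴.
Centre of pressure: y_p = y_c + I_c/(y_c·A) = 7.86685 + 0.160695/(7.86685 × 1.90066) = 7.86685 + 0.0107472 = 7.8776 m along the plane.

y_p = 7.88 m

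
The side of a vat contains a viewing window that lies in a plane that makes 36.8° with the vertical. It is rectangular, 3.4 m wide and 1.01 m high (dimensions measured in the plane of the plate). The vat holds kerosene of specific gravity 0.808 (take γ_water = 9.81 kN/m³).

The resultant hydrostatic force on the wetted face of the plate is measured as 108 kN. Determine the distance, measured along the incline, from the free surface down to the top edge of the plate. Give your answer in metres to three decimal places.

γ = 0.808 × 9.81 = 7.92648 kN/m³.
A = 3.4 × 1.01 = 3.434 m².
From F = γ·h_c·A, the centroid depth is h_c = 108/(7.92648 × 3.434) = 3.96774 m.
The plate makes 36.8° with the vertical, i.e. θ = 90° − 36.8° = 53.2° to the horizontal. Measuring y along the incline from the free-surface line, vertical depth h = y·sinθ with sinθ = 0.800731.
Along the incline, y_c = h_c/sinθ = 3.96774/0.800731 = 4.95515 m.
The centroid lies 1.01/2 = 0.505 m below the top edge, so the top edge sits at y_top = 4.95515 − 0.505 = 4.45015 m along the incline.

y_top ≈ 4.450 m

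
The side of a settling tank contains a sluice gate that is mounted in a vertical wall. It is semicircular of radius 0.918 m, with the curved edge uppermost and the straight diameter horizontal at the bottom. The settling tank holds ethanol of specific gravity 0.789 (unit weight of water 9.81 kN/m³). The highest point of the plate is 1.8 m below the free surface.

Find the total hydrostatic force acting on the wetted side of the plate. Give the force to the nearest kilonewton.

F ≈ 24 kN

γ = 0.789 × 9.81 = 7.74009 kN/m³.
The centroid lies 4r/(3π) = 0.389611 m above the diameter, so r − 4r/(3π) = 0.918 − 0.389611 = 0.528389 m below the topmost point, so the centroid depth is h_c = 1.8 + 0.528389 = 2.32839 m.
A = πr²/2 = π × 0.918²/2 = 1.32375 m².
Resultant F = γ·h_c·A = 7.74009 × 2.32839 × 1.32375 = 23.8566 kN.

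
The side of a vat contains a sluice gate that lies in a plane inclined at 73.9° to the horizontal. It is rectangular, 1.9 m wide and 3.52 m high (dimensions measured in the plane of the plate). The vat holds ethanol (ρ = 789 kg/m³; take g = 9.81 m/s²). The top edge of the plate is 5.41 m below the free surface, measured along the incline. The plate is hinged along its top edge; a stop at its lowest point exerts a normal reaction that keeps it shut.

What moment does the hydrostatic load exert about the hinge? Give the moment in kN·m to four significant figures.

γ = ρg = 789 × 9.81 / 1000 = 7.74009 kN/m³.
Let θ = 73.9° be the plate's angle to the horizontal; measure y along the incline from where the plane meets the free surface. Vertical depth h = y·sinθ with sinθ = 0.960779.
The centroid lies 3.52/2 = 1.76 m below the top edge, so y_c = 5.41 + 1.76 = 7.17 m and h_c = 7.17 × 0.960779 = 6.88879 m.
A = 1.9 × 3.52 = 6.688 m².
Resultant F = γ·h_c·A = 7.74009 × 6.88879 × 6.688 = 356.603 kN.
I_c = b·h³/12 = 1.9 × 3.52³/12 = 6.90558 m⁴.
Centre of pressure: y_p = y_c + I_c/(y_c·A) = 7.17 + 6.90558/(7.17 × 6.688) = 7.17 + 0.144007 = 7.31401 m along the plane.
The resultant acts 1.76 + 0.144007 = 1.90401 m (along the plate) below the hinge at the top edge, so the moment about the hinge is M = F × 1.90401 = 356.603 × 1.90401 = 678.976 kN·m.

M ≈ 679.0 kN·m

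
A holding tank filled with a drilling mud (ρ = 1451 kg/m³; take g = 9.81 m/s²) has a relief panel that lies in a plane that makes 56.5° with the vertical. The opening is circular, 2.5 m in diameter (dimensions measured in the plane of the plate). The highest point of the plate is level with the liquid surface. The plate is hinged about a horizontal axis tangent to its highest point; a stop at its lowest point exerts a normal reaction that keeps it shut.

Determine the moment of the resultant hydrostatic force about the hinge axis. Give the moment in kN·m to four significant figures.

γ = ρg = 1451 × 9.81 / 1000 = 14.23431 kN/m³.
The plate makes 56.5° with the vertical, i.e. θ = 90° − 56.5° = 33.5° to the horizontal. Measuring y along the incline from the free-surface line, vertical depth h = y·sinθ with sinθ = 0.551937.
The centroid is at the centre, 1.25 m below the top of the plate, so y_c = 1.25 m and h_c = 1.25 × 0.551937 = 0.689921 m.
A = π(1.25)² = 4.90874 m².
Resultant F = γ·h_c·A = 14.23431 × 0.689921 × 4.90874 = 48.2065 kN.
I_c = πr⁴/4 = π × 1.25⁴/4 = 1.91748 m⁴.
Centre of pressure: y_p = y_c + I_c/(y_c·A) = 1.25 + 1.91748/(1.25 × 4.90874) = 1.25 + 0.312501 = 1.5625 m along the plane.
The resultant acts 1.25 + 0.312501 = 1.5625 m (along the plate) below the hinge at the top edge, so the moment about the hinge is M = F × 1.5625 = 48.2065 × 1.5625 = 75.3227 kN·m.

M ≈ 75.32 kN·m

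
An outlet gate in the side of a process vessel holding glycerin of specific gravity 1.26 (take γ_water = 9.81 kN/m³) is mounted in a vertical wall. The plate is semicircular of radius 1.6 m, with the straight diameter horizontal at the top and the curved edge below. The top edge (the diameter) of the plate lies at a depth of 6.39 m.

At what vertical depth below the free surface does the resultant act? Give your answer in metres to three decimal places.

γ = 1.26 × 9.81 = 12.3606 kN/m³.
The centroid of a semicircle lies 4r/(3π) = 0.679061 m from the diameter, here below the top edge, so the centroid depth is h_c = 6.39 + 0.679061 = 7.06906 m.
A = πr²/2 = π × 1.6²/2 = 4.02124 m².
Resultant F = γ·h_c·A = 12.3606 × 7.06906 × 4.02124 = 351.367 kN.
I_c = (π/8 − 8/(9π))·r⁴ = 0.109757 × 1.6⁴ = 0.719303 m⁴.
Centre of pressure: y_p = y_c + I_c/(y_c·A) = 7.06906 + 0.719303/(7.06906 × 4.02124) = 7.06906 + 0.0253041 = 7.09436 m along the plane.

h_p = 7.094 m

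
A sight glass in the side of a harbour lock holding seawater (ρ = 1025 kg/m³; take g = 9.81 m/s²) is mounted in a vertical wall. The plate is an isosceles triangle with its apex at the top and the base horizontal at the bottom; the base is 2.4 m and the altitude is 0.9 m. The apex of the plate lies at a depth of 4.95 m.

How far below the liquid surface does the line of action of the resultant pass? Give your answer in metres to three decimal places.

γ = ρg = 1025 × 9.81 / 1000 = 10.05525 kN/m³.
With the apex up, the centroid sits 2h/3 = 2 × 0.9/3 = 0.6 m below the apex, so the centroid depth is h_c = 4.95 + 0.6 = 5.55 m.
A = ½ × 2.4 × 0.9 = 1.08 m².
Resultant F = γ·h_c·A = 10.05525 × 5.55 × 1.08 = 60.2712 kN.
I_c = b·h³/36 = 2.4 × 0.9³/36 = 0.0486 m⁴.
Centre of pressure: y_p = y_c + I_c/(y_c·A) = 5.55 + 0.0486/(5.55 × 1.08) = 5.55 + 0.00810811 = 5.55811 m along the plane.

h_p = 5.558 m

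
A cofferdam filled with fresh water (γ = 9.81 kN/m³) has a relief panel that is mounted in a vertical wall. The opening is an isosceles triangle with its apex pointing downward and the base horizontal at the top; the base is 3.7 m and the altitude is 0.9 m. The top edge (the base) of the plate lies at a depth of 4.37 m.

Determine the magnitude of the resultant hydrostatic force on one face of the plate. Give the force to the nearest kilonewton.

F ≈ 76 kN

γ = 9.81 kN/m³.
With the apex down, the centroid sits h/3 = 0.9/3 = 0.3 m below the base (the top edge), so the centroid depth is h_c = 4.37 + 0.3 = 4.67 m.
A = ½ × 3.7 × 0.9 = 1.665 m².
Resultant F = γ·h_c·A = 9.81 × 4.67 × 1.665 = 76.2781 kN.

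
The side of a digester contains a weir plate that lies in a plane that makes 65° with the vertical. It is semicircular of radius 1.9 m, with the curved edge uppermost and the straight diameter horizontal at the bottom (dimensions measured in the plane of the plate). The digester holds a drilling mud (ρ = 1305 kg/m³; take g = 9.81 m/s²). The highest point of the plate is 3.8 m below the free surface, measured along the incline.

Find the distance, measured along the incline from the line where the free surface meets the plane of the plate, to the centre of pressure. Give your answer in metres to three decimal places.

y_p = 4.945 m

γ = ρg = 1305 × 9.81 / 1000 = 12.80205 kN/m³.
The plate makes 65° with the vertical, i.e. θ = 90° − 65° = 25° to the horizontal. Measuring y along the incline from the free-surface line, vertical depth h = y·sinθ with sinθ = 0.422618.
The centroid lies 4r/(3π) = 0.806385 m above the diameter, so r − 4r/(3π) = 1.9 − 0.806385 = 1.09361 m below the topmost point, so y_c = 3.8 + 1.09361 = 4.89361 m and h_c = 4.89361 × 0.422618 = 2.06813 m.
A = πr²/2 = π × 1.9²/2 = 5.67057 m².
Resultant F = γ·h_c·A = 12.80205 × 2.06813 × 5.67057 = 150.136 kN.
I_c = (π/8 − 8/(9π))·r⁴ = 0.109757 × 1.9⁴ = 1.43036 m⁴.
Centre of pressure: y_p = y_c + I_c/(y_c·A) = 4.89361 + 1.43036/(4.89361 × 5.67057) = 4.89361 + 0.0515453 = 4.94516 m along the plane.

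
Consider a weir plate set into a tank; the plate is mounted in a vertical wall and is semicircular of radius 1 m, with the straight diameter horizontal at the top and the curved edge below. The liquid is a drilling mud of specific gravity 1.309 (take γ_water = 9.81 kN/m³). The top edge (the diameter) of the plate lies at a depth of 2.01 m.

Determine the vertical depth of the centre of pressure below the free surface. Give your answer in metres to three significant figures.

γ = 1.309 × 9.81 = 12.84129 kN/m³.
The centroid of a semicircle lies 4r/(3π) = 0.424413 m from the diameter, here below the top edge, so the centroid depth is h_c = 2.01 + 0.424413 = 2.43441 m.
A = πr²/2 = π × 1²/2 = 1.5708 m².
Resultant F = γ·h_c·A = 12.84129 × 2.43441 × 1.5708 = 49.1047 kN.
I_c = (π/8 − 8/(9π))·r⁴ = 0.109757 × 1⁴ = 0.109757 m⁴.
Centre of pressure: y_p = y_c + I_c/(y_c·A) = 2.43441 + 0.109757/(2.43441 × 1.5708) = 2.43441 + 0.0287024 = 2.46311 m along the plane.

h_p = 2.46 m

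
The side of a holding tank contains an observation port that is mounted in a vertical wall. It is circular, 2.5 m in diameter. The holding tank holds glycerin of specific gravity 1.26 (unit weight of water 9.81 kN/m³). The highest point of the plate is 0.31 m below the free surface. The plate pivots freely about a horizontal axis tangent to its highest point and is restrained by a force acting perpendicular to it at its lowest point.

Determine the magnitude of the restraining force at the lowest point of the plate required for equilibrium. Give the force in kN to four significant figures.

γ = 1.26 × 9.81 = 12.3606 kN/m³.
The centroid is at the centre, 1.25 m below the top of the plate, so the centroid depth is h_c = 0.31 + 1.25 = 1.56 m.
A = π(1.25)² = 4.90874 m².
Resultant F = γ·h_c·A = 12.3606 × 1.56 × 4.90874 = 94.653 kN.
I_c = πr⁴/4 = π × 1.25⁴/4 = 1.91748 m⁴.
Centre of pressure: y_p = y_c + I_c/(y_c·A) = 1.56 + 1.91748/(1.56 × 4.90874) = 1.56 + 0.250401 = 1.8104 m along the plane.
The resultant acts 1.25 + 0.250401 = 1.5004 m (along the plate) below the hinge at the top edge, so the moment about the hinge is M = F × 1.5004 = 94.653 × 1.5004 = 142.017 kN·m.
A normal force at the bottom, 2.5 m from the hinge, must supply this moment: P = 142.017/2.5 = 56.8068 kN.

P ≈ 56.81 kN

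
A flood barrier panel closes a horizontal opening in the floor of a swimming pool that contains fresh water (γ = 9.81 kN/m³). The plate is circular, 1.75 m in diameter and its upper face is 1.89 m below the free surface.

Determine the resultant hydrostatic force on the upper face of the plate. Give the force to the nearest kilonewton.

γ = 9.81 kN/m³.
The plate is horizontal, so pressure is uniform at p = γ·h = 9.81 × 1.89 = 18.5409 kN/m².
A = π(0.875)² = 2.40528 m².
F = p·A = 18.5409 × 2.40528 = 44.5961 kN.

F ≈ 45 kN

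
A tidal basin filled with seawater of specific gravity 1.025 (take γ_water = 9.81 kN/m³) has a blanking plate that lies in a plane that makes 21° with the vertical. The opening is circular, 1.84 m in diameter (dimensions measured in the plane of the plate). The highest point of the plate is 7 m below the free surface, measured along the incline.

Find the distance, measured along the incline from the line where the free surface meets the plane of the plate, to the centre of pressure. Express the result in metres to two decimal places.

γ = 1.025 × 9.81 = 10.05525 kN/m³.
The plate makes 21° with the vertical, i.e. θ = 90° − 21° = 69° to the horizontal. Measuring y along the incline from the free-surface line, vertical depth h = y·sinθ with sinθ = 0.933580.
The centroid is at the centre, 0.92 m below the top of the plate, so y_c = 7 + 0.92 = 7.92 m and h_c = 7.92 × 0.933580 = 7.39395 m.
A = π(0.92)² = 2.65904 m².
Resultant F = γ·h_c·A = 10.05525 × 7.39395 × 2.65904 = 197.694 kN.
I_c = πr⁴/4 = π × 0.92⁴/4 = 0.562654 m⁴.
Centre of pressure: y_p = y_c + I_c/(y_c·A) = 7.92 + 0.562654/(7.92 × 2.65904) = 7.92 + 0.0267172 = 7.94672 m along the plane.

y_p = 7.95 m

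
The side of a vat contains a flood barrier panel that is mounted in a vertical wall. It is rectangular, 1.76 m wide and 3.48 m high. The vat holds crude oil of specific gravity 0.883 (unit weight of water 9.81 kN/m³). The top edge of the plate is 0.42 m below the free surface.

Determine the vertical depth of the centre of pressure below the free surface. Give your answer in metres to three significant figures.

γ = 0.883 × 9.81 = 8.66223 kN/m³.
The centroid lies 3.48/2 = 1.74 m below the top edge, so the centroid depth is h_c = 0.42 + 1.74 = 2.16 m.
A = 1.76 × 3.48 = 6.1248 m².
Resultant F = γ·h_c·A = 8.66223 × 2.16 × 6.1248 = 114.598 kN.
I_c = b·h³/12 = 1.76 × 3.48³/12 = 6.18115 m⁴.
Centre of pressure: y_p = y_c + I_c/(y_c·A) = 2.16 + 6.18115/(2.16 × 6.1248) = 2.16 + 0.467222 = 2.62722 m along the plane.

h_p = 2.63 m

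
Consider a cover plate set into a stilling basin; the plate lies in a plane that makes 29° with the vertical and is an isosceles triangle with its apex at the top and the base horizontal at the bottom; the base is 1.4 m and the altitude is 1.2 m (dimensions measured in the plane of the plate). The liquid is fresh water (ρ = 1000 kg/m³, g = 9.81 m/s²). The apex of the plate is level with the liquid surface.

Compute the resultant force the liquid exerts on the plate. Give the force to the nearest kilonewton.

F ≈ 6 kN

γ = ρg = 1000 × 9.81 = 9810 N/m³ = 9.81 kN/m³.
The plate makes 29° with the vertical, i.e. θ = 90° − 29° = 61° to the horizontal. Measuring y along the incline from the free-surface line, vertical depth h = y·sinθ with sinθ = 0.874620.
With the apex up, the centroid sits 2h/3 = 2 × 1.2/3 = 0.8 m below the apex, so y_c = 0.8 m and h_c = 0.8 × 0.874620 = 0.699696 m.
A = ½ × 1.4 × 1.2 = 0.84 m².
Resultant F = γ·h_c·A = 9.81 × 0.699696 × 0.84 = 5.76577 kN.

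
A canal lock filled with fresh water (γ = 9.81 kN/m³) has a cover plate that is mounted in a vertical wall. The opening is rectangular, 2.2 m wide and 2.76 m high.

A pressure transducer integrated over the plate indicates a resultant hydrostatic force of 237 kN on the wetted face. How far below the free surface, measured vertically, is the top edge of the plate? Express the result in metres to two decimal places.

γ = 9.81 kN/m³.
A = 2.2 × 2.76 = 6.072 m².
From F = γ·h_c·A, the centroid depth is h_c = 237/(9.81 × 6.072) = 3.97876 m.
The centroid lies 2.76/2 = 1.38 m below the top edge, so the top edge sits at h_top = 3.97876 − 1.38 = 2.59876 m below the surface.

d_top ≈ 2.60 m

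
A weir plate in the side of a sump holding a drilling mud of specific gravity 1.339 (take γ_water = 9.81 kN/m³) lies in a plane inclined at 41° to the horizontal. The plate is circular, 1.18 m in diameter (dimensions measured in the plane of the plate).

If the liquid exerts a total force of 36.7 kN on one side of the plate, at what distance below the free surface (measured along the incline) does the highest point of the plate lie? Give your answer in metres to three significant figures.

γ = 1.339 × 9.81 = 13.13559 kN/m³.
A = π(0.59)² = 1.09359 m².
From F = γ·h_c·A, the centroid depth is h_c = 36.7/(13.13559 × 1.09359) = 2.55483 m.
Let θ = 41° be the plate's angle to the horizontal; measure y along the incline from where the plane meets the free surface. Vertical depth h = y·sinθ with sinθ = 0.656059.
Along the incline, y_c = h_c/sinθ = 2.55483/0.656059 = 3.89421 m.
The centroid is at the centre, 0.59 m below the top of the plate, so the highest point sits at y_top = 3.89421 − 0.59 = 3.30421 m along the incline.

y_top ≈ 3.30 m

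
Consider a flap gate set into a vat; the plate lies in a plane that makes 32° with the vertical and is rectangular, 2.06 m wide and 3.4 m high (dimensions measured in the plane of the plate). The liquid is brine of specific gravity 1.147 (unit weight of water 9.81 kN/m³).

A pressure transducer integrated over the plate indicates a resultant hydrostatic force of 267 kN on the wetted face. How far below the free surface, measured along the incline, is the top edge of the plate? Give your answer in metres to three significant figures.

γ = 1.147 × 9.81 = 11.25207 kN/m³.
A = 2.06 × 3.4 = 7.004 m².
From F = γ·h_c·A, the centroid depth is h_c = 267/(11.25207 × 7.004) = 3.38792 m.
The plate makes 32° with the vertical, i.e. θ = 90° − 32° = 58° to the horizontal. Measuring y along the incline from the free-surface line, vertical depth h = y·sinθ with sinθ = 0.848048.
Along the incline, y_c = h_c/sinθ = 3.38792/0.848048 = 3.99496 m.
The centroid lies 3.4/2 = 1.7 m below the top edge, so the top edge sits at y_top = 3.99496 − 1.7 = 2.29496 m along the incline.

y_top ≈ 2.29 m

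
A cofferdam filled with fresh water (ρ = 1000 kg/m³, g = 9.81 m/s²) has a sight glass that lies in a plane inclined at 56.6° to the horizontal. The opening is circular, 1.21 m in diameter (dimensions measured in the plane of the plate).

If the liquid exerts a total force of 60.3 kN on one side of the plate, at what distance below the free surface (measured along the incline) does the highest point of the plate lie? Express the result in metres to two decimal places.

y_top ≈ 5.80 m

γ = ρg = 1000 × 9.81 = 9810 N/m³ = 9.81 kN/m³.
A = π(0.605)² = 1.1499 m².
From F = γ·h_c·A, the centroid depth is h_c = 60.3/(9.81 × 1.1499) = 5.3455 m.
Let θ = 56.6° be the plate's angle to the horizontal; measure y along the incline from where the plane meets the free surface. Vertical depth h = y·sinθ with sinθ = 0.834848.
Along the incline, y_c = h_c/sinθ = 5.3455/0.834848 = 6.40296 m.
The centroid is at the centre, 0.605 m below the top of the plate, so the highest point sits at y_top = 6.40296 − 0.605 = 5.79796 m along the incline.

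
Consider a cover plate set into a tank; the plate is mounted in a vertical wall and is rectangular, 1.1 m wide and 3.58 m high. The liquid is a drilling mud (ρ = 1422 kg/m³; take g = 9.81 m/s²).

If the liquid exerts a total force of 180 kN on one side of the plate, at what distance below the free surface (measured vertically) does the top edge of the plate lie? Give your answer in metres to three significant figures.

γ = ρg = 1422 × 9.81 / 1000 = 13.94982 kN/m³.
A = 1.1 × 3.58 = 3.938 m².
From F = γ·h_c·A, the centroid depth is h_c = 180/(13.94982 × 3.938) = 3.27664 m.
The centroid lies 3.58/2 = 1.79 m below the top edge, so the top edge sits at h_top = 3.27664 − 1.79 = 1.48664 m below the surface.

d_top ≈ 1.49 m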